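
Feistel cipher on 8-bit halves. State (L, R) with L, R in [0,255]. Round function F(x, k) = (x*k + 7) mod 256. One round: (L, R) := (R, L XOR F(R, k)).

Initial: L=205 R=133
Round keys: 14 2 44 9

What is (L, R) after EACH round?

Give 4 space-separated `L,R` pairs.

Round 1 (k=14): L=133 R=128
Round 2 (k=2): L=128 R=130
Round 3 (k=44): L=130 R=223
Round 4 (k=9): L=223 R=92

Answer: 133,128 128,130 130,223 223,92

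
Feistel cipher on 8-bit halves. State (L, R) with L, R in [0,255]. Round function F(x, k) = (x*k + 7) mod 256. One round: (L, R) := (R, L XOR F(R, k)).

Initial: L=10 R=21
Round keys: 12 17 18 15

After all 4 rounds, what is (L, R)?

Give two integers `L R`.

Answer: 200 10

Derivation:
Round 1 (k=12): L=21 R=9
Round 2 (k=17): L=9 R=181
Round 3 (k=18): L=181 R=200
Round 4 (k=15): L=200 R=10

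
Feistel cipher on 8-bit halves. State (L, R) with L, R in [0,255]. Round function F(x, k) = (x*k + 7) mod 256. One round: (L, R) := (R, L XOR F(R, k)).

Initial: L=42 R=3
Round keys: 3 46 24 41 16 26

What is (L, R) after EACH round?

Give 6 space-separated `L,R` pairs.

Answer: 3,58 58,112 112,189 189,60 60,122 122,87

Derivation:
Round 1 (k=3): L=3 R=58
Round 2 (k=46): L=58 R=112
Round 3 (k=24): L=112 R=189
Round 4 (k=41): L=189 R=60
Round 5 (k=16): L=60 R=122
Round 6 (k=26): L=122 R=87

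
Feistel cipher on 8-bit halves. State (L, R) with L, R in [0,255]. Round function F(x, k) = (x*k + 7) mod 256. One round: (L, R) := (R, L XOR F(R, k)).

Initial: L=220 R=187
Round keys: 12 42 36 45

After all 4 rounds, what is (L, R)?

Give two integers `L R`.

Round 1 (k=12): L=187 R=23
Round 2 (k=42): L=23 R=118
Round 3 (k=36): L=118 R=136
Round 4 (k=45): L=136 R=153

Answer: 136 153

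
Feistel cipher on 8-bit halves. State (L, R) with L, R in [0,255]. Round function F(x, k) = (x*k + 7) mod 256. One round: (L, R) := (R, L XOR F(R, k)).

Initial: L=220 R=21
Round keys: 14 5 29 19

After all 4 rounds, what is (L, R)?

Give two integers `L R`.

Answer: 221 199

Derivation:
Round 1 (k=14): L=21 R=241
Round 2 (k=5): L=241 R=169
Round 3 (k=29): L=169 R=221
Round 4 (k=19): L=221 R=199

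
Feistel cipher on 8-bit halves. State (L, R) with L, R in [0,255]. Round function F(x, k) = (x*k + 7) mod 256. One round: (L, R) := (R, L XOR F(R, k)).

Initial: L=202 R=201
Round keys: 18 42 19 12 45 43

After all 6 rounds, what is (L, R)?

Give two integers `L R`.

Round 1 (k=18): L=201 R=227
Round 2 (k=42): L=227 R=140
Round 3 (k=19): L=140 R=136
Round 4 (k=12): L=136 R=235
Round 5 (k=45): L=235 R=222
Round 6 (k=43): L=222 R=186

Answer: 222 186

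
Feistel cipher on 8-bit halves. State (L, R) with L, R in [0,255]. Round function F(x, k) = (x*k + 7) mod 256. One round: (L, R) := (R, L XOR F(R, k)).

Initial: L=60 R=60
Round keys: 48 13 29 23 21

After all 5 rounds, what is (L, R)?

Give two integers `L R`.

Answer: 239 0

Derivation:
Round 1 (k=48): L=60 R=123
Round 2 (k=13): L=123 R=122
Round 3 (k=29): L=122 R=162
Round 4 (k=23): L=162 R=239
Round 5 (k=21): L=239 R=0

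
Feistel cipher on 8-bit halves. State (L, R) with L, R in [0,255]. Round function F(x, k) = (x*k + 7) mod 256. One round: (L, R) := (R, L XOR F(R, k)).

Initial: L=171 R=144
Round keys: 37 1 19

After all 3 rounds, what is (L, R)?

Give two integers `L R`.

Round 1 (k=37): L=144 R=124
Round 2 (k=1): L=124 R=19
Round 3 (k=19): L=19 R=12

Answer: 19 12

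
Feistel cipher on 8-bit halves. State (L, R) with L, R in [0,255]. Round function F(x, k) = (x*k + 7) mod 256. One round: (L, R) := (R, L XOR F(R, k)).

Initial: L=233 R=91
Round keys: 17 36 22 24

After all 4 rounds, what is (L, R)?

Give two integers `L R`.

Answer: 76 47

Derivation:
Round 1 (k=17): L=91 R=251
Round 2 (k=36): L=251 R=8
Round 3 (k=22): L=8 R=76
Round 4 (k=24): L=76 R=47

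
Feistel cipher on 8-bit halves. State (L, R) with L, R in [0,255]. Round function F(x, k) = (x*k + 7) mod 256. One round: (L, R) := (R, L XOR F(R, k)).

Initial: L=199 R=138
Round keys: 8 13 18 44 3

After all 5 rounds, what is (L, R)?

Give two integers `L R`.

Answer: 238 208

Derivation:
Round 1 (k=8): L=138 R=144
Round 2 (k=13): L=144 R=221
Round 3 (k=18): L=221 R=1
Round 4 (k=44): L=1 R=238
Round 5 (k=3): L=238 R=208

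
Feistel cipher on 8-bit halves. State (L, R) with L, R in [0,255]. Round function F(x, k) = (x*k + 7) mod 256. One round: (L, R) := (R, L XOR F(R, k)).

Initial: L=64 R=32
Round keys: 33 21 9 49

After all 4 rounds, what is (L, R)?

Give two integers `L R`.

Round 1 (k=33): L=32 R=103
Round 2 (k=21): L=103 R=90
Round 3 (k=9): L=90 R=86
Round 4 (k=49): L=86 R=39

Answer: 86 39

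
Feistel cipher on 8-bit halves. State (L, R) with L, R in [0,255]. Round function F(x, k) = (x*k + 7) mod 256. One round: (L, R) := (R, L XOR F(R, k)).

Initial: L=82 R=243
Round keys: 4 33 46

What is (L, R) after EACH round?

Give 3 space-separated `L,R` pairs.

Round 1 (k=4): L=243 R=129
Round 2 (k=33): L=129 R=91
Round 3 (k=46): L=91 R=224

Answer: 243,129 129,91 91,224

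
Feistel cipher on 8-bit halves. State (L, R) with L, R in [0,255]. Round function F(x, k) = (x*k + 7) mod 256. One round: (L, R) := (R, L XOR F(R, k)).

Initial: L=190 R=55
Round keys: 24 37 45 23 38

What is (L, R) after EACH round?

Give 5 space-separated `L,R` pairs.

Answer: 55,145 145,203 203,39 39,67 67,222

Derivation:
Round 1 (k=24): L=55 R=145
Round 2 (k=37): L=145 R=203
Round 3 (k=45): L=203 R=39
Round 4 (k=23): L=39 R=67
Round 5 (k=38): L=67 R=222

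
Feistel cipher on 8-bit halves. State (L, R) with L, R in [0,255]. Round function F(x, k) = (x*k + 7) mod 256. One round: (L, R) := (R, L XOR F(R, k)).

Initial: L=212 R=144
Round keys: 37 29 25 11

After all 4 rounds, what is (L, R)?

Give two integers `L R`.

Round 1 (k=37): L=144 R=3
Round 2 (k=29): L=3 R=206
Round 3 (k=25): L=206 R=38
Round 4 (k=11): L=38 R=103

Answer: 38 103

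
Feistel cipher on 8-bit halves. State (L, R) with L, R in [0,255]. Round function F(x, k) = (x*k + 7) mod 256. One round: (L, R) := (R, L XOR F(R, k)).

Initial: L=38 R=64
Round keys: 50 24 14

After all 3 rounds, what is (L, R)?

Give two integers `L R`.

Round 1 (k=50): L=64 R=161
Round 2 (k=24): L=161 R=95
Round 3 (k=14): L=95 R=152

Answer: 95 152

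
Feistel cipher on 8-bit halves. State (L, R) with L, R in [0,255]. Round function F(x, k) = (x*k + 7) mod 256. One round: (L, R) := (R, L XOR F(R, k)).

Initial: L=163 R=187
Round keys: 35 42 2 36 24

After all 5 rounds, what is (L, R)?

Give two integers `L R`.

Answer: 105 199

Derivation:
Round 1 (k=35): L=187 R=59
Round 2 (k=42): L=59 R=14
Round 3 (k=2): L=14 R=24
Round 4 (k=36): L=24 R=105
Round 5 (k=24): L=105 R=199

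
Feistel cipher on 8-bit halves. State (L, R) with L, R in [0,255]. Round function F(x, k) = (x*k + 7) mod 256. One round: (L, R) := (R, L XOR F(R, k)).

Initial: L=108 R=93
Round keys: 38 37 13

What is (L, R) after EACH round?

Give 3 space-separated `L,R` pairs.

Round 1 (k=38): L=93 R=185
Round 2 (k=37): L=185 R=153
Round 3 (k=13): L=153 R=117

Answer: 93,185 185,153 153,117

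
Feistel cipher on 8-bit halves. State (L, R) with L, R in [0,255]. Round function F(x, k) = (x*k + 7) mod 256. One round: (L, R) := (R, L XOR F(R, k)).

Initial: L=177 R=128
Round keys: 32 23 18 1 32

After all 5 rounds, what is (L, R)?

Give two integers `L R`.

Round 1 (k=32): L=128 R=182
Round 2 (k=23): L=182 R=225
Round 3 (k=18): L=225 R=111
Round 4 (k=1): L=111 R=151
Round 5 (k=32): L=151 R=136

Answer: 151 136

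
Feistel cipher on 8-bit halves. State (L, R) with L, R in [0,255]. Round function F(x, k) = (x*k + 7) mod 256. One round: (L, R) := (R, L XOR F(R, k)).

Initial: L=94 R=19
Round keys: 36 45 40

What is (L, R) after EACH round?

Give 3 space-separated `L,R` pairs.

Round 1 (k=36): L=19 R=237
Round 2 (k=45): L=237 R=163
Round 3 (k=40): L=163 R=146

Answer: 19,237 237,163 163,146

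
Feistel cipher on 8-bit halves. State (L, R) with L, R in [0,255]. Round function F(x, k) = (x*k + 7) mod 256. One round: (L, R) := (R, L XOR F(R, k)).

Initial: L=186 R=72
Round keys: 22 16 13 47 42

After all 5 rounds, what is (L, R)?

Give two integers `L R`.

Round 1 (k=22): L=72 R=141
Round 2 (k=16): L=141 R=159
Round 3 (k=13): L=159 R=151
Round 4 (k=47): L=151 R=95
Round 5 (k=42): L=95 R=10

Answer: 95 10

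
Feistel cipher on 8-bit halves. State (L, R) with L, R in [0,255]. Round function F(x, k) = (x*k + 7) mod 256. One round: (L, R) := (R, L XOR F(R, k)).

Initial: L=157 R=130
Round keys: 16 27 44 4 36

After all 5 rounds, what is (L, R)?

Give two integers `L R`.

Round 1 (k=16): L=130 R=186
Round 2 (k=27): L=186 R=39
Round 3 (k=44): L=39 R=1
Round 4 (k=4): L=1 R=44
Round 5 (k=36): L=44 R=54

Answer: 44 54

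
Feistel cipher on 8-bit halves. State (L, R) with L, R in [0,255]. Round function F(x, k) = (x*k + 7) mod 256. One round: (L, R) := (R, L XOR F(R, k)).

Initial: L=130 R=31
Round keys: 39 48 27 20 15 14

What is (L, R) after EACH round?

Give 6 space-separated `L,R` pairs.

Answer: 31,66 66,120 120,237 237,243 243,169 169,182

Derivation:
Round 1 (k=39): L=31 R=66
Round 2 (k=48): L=66 R=120
Round 3 (k=27): L=120 R=237
Round 4 (k=20): L=237 R=243
Round 5 (k=15): L=243 R=169
Round 6 (k=14): L=169 R=182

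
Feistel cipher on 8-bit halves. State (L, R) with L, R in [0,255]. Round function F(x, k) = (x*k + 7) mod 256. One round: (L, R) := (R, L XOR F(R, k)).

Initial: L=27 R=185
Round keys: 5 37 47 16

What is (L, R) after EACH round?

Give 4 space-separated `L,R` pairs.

Round 1 (k=5): L=185 R=191
Round 2 (k=37): L=191 R=27
Round 3 (k=47): L=27 R=67
Round 4 (k=16): L=67 R=44

Answer: 185,191 191,27 27,67 67,44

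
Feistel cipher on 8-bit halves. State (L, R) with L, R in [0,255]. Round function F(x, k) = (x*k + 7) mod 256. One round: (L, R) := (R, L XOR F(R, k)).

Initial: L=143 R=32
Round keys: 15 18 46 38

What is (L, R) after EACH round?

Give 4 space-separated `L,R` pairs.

Answer: 32,104 104,119 119,1 1,90

Derivation:
Round 1 (k=15): L=32 R=104
Round 2 (k=18): L=104 R=119
Round 3 (k=46): L=119 R=1
Round 4 (k=38): L=1 R=90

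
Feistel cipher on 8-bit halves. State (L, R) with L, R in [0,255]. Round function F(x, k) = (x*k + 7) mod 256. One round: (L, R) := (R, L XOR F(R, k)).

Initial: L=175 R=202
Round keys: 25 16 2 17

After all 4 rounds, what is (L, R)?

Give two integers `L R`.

Round 1 (k=25): L=202 R=110
Round 2 (k=16): L=110 R=45
Round 3 (k=2): L=45 R=15
Round 4 (k=17): L=15 R=43

Answer: 15 43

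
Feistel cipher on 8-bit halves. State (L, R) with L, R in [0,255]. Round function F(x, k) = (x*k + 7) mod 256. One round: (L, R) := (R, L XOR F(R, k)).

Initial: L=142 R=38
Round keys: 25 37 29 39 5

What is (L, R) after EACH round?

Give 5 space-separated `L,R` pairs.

Round 1 (k=25): L=38 R=51
Round 2 (k=37): L=51 R=64
Round 3 (k=29): L=64 R=116
Round 4 (k=39): L=116 R=243
Round 5 (k=5): L=243 R=178

Answer: 38,51 51,64 64,116 116,243 243,178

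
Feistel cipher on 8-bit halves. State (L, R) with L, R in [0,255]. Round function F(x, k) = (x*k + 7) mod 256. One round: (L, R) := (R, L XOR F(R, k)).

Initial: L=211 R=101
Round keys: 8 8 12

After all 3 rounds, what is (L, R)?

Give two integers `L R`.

Round 1 (k=8): L=101 R=252
Round 2 (k=8): L=252 R=130
Round 3 (k=12): L=130 R=227

Answer: 130 227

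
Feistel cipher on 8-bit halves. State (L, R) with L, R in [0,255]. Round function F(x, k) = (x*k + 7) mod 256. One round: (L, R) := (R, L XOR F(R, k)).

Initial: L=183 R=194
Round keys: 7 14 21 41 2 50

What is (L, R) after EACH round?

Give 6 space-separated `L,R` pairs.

Round 1 (k=7): L=194 R=226
Round 2 (k=14): L=226 R=161
Round 3 (k=21): L=161 R=222
Round 4 (k=41): L=222 R=52
Round 5 (k=2): L=52 R=177
Round 6 (k=50): L=177 R=173

Answer: 194,226 226,161 161,222 222,52 52,177 177,173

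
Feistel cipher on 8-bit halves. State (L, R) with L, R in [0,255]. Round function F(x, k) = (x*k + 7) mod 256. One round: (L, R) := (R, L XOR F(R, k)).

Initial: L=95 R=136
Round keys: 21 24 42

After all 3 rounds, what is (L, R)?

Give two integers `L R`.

Answer: 15 13

Derivation:
Round 1 (k=21): L=136 R=112
Round 2 (k=24): L=112 R=15
Round 3 (k=42): L=15 R=13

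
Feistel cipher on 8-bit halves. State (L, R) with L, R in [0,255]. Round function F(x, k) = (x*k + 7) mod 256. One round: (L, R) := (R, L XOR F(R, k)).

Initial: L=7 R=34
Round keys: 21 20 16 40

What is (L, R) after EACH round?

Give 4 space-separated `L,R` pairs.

Round 1 (k=21): L=34 R=214
Round 2 (k=20): L=214 R=157
Round 3 (k=16): L=157 R=1
Round 4 (k=40): L=1 R=178

Answer: 34,214 214,157 157,1 1,178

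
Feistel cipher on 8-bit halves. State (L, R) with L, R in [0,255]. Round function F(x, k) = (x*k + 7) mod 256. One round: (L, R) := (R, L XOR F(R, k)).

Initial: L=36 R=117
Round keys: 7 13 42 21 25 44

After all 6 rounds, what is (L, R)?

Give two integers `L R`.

Round 1 (k=7): L=117 R=30
Round 2 (k=13): L=30 R=248
Round 3 (k=42): L=248 R=169
Round 4 (k=21): L=169 R=28
Round 5 (k=25): L=28 R=106
Round 6 (k=44): L=106 R=35

Answer: 106 35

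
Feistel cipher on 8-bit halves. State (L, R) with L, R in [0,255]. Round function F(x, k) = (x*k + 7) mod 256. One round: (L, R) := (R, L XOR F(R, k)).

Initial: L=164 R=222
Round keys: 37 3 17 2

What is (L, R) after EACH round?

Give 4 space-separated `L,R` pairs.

Round 1 (k=37): L=222 R=185
Round 2 (k=3): L=185 R=236
Round 3 (k=17): L=236 R=10
Round 4 (k=2): L=10 R=247

Answer: 222,185 185,236 236,10 10,247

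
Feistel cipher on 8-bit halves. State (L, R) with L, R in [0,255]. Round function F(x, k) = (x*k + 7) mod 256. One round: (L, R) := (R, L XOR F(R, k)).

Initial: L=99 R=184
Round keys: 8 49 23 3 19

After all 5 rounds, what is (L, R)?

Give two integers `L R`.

Round 1 (k=8): L=184 R=164
Round 2 (k=49): L=164 R=211
Round 3 (k=23): L=211 R=88
Round 4 (k=3): L=88 R=220
Round 5 (k=19): L=220 R=3

Answer: 220 3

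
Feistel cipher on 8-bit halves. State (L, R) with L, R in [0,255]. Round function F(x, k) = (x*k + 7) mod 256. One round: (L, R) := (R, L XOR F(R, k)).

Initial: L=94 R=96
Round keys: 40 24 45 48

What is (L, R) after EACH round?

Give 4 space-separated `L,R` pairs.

Round 1 (k=40): L=96 R=89
Round 2 (k=24): L=89 R=63
Round 3 (k=45): L=63 R=67
Round 4 (k=48): L=67 R=168

Answer: 96,89 89,63 63,67 67,168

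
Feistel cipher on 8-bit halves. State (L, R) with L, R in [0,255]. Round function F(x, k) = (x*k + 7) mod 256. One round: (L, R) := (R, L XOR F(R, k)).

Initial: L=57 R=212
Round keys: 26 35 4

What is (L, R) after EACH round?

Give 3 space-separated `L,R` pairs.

Round 1 (k=26): L=212 R=182
Round 2 (k=35): L=182 R=61
Round 3 (k=4): L=61 R=77

Answer: 212,182 182,61 61,77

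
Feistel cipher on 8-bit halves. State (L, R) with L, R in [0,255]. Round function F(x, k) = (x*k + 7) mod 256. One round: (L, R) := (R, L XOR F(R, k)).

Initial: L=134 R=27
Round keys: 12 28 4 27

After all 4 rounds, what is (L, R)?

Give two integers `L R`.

Answer: 106 93

Derivation:
Round 1 (k=12): L=27 R=205
Round 2 (k=28): L=205 R=104
Round 3 (k=4): L=104 R=106
Round 4 (k=27): L=106 R=93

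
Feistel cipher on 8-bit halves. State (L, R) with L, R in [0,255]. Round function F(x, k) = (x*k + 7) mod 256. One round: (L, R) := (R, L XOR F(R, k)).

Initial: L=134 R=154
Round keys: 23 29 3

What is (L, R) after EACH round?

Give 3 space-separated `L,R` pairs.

Answer: 154,91 91,204 204,48

Derivation:
Round 1 (k=23): L=154 R=91
Round 2 (k=29): L=91 R=204
Round 3 (k=3): L=204 R=48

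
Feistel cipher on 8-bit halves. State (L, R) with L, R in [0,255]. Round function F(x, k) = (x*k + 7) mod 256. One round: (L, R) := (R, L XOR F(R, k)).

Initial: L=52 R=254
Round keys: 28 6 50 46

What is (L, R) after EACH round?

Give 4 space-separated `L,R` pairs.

Round 1 (k=28): L=254 R=251
Round 2 (k=6): L=251 R=23
Round 3 (k=50): L=23 R=126
Round 4 (k=46): L=126 R=188

Answer: 254,251 251,23 23,126 126,188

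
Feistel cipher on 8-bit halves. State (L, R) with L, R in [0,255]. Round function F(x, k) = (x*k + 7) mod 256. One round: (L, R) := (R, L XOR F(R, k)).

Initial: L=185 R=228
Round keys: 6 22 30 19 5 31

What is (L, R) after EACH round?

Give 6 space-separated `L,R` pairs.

Answer: 228,230 230,47 47,111 111,107 107,113 113,221

Derivation:
Round 1 (k=6): L=228 R=230
Round 2 (k=22): L=230 R=47
Round 3 (k=30): L=47 R=111
Round 4 (k=19): L=111 R=107
Round 5 (k=5): L=107 R=113
Round 6 (k=31): L=113 R=221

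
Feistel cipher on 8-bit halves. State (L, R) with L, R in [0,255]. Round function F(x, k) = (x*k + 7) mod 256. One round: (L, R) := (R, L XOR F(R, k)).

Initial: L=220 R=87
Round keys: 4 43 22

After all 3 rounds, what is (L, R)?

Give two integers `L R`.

Round 1 (k=4): L=87 R=191
Round 2 (k=43): L=191 R=75
Round 3 (k=22): L=75 R=198

Answer: 75 198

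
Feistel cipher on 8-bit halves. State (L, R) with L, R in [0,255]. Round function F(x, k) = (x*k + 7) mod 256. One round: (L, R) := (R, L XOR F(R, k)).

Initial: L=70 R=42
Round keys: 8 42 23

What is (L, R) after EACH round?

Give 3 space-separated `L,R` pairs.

Answer: 42,17 17,251 251,133

Derivation:
Round 1 (k=8): L=42 R=17
Round 2 (k=42): L=17 R=251
Round 3 (k=23): L=251 R=133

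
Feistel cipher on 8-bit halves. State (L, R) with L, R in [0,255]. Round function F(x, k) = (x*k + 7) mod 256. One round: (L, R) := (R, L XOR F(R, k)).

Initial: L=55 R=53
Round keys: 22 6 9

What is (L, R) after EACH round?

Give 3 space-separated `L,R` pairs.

Round 1 (k=22): L=53 R=162
Round 2 (k=6): L=162 R=230
Round 3 (k=9): L=230 R=191

Answer: 53,162 162,230 230,191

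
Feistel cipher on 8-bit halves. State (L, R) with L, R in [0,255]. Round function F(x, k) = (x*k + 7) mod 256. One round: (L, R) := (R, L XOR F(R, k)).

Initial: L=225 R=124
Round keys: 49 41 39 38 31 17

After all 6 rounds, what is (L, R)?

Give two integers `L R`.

Answer: 61 102

Derivation:
Round 1 (k=49): L=124 R=34
Round 2 (k=41): L=34 R=5
Round 3 (k=39): L=5 R=232
Round 4 (k=38): L=232 R=114
Round 5 (k=31): L=114 R=61
Round 6 (k=17): L=61 R=102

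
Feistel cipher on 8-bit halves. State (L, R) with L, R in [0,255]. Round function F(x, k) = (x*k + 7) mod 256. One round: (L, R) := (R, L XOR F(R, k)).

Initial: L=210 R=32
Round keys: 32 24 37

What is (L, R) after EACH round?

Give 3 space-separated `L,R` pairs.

Answer: 32,213 213,223 223,151

Derivation:
Round 1 (k=32): L=32 R=213
Round 2 (k=24): L=213 R=223
Round 3 (k=37): L=223 R=151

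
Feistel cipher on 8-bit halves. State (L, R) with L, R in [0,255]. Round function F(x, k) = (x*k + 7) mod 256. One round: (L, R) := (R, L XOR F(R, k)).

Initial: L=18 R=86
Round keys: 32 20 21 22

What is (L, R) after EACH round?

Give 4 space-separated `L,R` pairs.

Answer: 86,213 213,253 253,29 29,120

Derivation:
Round 1 (k=32): L=86 R=213
Round 2 (k=20): L=213 R=253
Round 3 (k=21): L=253 R=29
Round 4 (k=22): L=29 R=120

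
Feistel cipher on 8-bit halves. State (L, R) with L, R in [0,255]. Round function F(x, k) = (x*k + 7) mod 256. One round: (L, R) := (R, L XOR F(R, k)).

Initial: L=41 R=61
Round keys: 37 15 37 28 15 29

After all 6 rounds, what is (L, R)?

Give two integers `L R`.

Round 1 (k=37): L=61 R=241
Round 2 (k=15): L=241 R=27
Round 3 (k=37): L=27 R=31
Round 4 (k=28): L=31 R=112
Round 5 (k=15): L=112 R=136
Round 6 (k=29): L=136 R=31

Answer: 136 31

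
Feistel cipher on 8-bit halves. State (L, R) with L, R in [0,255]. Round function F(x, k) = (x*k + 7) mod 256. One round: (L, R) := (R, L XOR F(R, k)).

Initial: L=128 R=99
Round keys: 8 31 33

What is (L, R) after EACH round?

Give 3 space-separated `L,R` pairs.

Round 1 (k=8): L=99 R=159
Round 2 (k=31): L=159 R=43
Round 3 (k=33): L=43 R=13

Answer: 99,159 159,43 43,13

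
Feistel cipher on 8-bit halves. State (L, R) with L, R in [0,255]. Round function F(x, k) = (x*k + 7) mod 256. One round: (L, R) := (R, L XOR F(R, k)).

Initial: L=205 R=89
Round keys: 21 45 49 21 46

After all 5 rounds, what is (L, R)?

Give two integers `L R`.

Round 1 (k=21): L=89 R=153
Round 2 (k=45): L=153 R=181
Round 3 (k=49): L=181 R=53
Round 4 (k=21): L=53 R=213
Round 5 (k=46): L=213 R=120

Answer: 213 120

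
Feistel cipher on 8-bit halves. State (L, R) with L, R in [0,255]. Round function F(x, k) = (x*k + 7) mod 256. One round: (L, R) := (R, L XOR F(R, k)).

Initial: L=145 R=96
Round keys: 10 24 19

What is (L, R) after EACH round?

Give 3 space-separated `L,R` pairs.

Round 1 (k=10): L=96 R=86
Round 2 (k=24): L=86 R=119
Round 3 (k=19): L=119 R=138

Answer: 96,86 86,119 119,138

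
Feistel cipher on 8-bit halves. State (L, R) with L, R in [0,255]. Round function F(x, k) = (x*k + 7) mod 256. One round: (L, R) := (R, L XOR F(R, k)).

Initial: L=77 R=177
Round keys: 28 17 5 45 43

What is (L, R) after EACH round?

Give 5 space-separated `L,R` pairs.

Round 1 (k=28): L=177 R=46
Round 2 (k=17): L=46 R=164
Round 3 (k=5): L=164 R=21
Round 4 (k=45): L=21 R=28
Round 5 (k=43): L=28 R=174

Answer: 177,46 46,164 164,21 21,28 28,174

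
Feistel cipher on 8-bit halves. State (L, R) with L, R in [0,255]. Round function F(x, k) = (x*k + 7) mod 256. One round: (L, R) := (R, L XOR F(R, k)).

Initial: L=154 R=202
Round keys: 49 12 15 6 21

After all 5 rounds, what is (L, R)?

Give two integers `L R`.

Answer: 52 54

Derivation:
Round 1 (k=49): L=202 R=43
Round 2 (k=12): L=43 R=193
Round 3 (k=15): L=193 R=125
Round 4 (k=6): L=125 R=52
Round 5 (k=21): L=52 R=54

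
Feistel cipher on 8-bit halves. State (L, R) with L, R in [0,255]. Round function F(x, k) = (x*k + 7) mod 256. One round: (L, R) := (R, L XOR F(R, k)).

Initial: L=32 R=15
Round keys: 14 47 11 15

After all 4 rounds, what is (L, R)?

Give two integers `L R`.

Round 1 (k=14): L=15 R=249
Round 2 (k=47): L=249 R=177
Round 3 (k=11): L=177 R=91
Round 4 (k=15): L=91 R=237

Answer: 91 237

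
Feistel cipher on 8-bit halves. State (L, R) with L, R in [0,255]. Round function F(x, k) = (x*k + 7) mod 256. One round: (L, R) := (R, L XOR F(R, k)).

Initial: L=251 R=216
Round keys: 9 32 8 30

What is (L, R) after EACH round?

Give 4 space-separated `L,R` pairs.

Answer: 216,100 100,95 95,155 155,110

Derivation:
Round 1 (k=9): L=216 R=100
Round 2 (k=32): L=100 R=95
Round 3 (k=8): L=95 R=155
Round 4 (k=30): L=155 R=110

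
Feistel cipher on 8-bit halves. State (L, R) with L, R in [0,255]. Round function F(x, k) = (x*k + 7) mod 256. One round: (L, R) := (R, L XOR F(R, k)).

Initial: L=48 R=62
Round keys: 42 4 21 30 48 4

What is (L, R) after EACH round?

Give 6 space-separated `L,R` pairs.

Answer: 62,3 3,45 45,187 187,220 220,252 252,43

Derivation:
Round 1 (k=42): L=62 R=3
Round 2 (k=4): L=3 R=45
Round 3 (k=21): L=45 R=187
Round 4 (k=30): L=187 R=220
Round 5 (k=48): L=220 R=252
Round 6 (k=4): L=252 R=43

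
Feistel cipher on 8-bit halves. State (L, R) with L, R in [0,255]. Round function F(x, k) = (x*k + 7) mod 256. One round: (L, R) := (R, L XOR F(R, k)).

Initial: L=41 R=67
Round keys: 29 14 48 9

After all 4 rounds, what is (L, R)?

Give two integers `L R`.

Round 1 (k=29): L=67 R=183
Round 2 (k=14): L=183 R=74
Round 3 (k=48): L=74 R=80
Round 4 (k=9): L=80 R=157

Answer: 80 157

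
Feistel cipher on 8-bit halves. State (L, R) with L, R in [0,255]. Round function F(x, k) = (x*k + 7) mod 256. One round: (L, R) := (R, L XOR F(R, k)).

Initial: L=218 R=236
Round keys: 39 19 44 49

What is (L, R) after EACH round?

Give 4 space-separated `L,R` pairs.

Answer: 236,33 33,150 150,238 238,3

Derivation:
Round 1 (k=39): L=236 R=33
Round 2 (k=19): L=33 R=150
Round 3 (k=44): L=150 R=238
Round 4 (k=49): L=238 R=3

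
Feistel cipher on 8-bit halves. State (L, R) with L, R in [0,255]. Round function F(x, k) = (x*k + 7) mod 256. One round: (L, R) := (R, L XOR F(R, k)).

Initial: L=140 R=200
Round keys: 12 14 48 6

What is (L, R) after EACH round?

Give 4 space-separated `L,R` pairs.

Round 1 (k=12): L=200 R=235
Round 2 (k=14): L=235 R=41
Round 3 (k=48): L=41 R=92
Round 4 (k=6): L=92 R=6

Answer: 200,235 235,41 41,92 92,6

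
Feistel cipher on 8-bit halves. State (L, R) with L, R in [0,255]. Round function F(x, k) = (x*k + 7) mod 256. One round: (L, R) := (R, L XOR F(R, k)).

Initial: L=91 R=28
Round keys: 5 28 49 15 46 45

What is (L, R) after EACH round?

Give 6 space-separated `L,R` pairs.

Round 1 (k=5): L=28 R=200
Round 2 (k=28): L=200 R=251
Round 3 (k=49): L=251 R=218
Round 4 (k=15): L=218 R=54
Round 5 (k=46): L=54 R=97
Round 6 (k=45): L=97 R=34

Answer: 28,200 200,251 251,218 218,54 54,97 97,34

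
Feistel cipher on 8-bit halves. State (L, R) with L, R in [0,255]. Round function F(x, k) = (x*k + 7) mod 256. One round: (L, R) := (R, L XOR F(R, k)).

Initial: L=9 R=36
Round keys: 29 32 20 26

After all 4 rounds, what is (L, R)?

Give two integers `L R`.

Answer: 209 34

Derivation:
Round 1 (k=29): L=36 R=18
Round 2 (k=32): L=18 R=99
Round 3 (k=20): L=99 R=209
Round 4 (k=26): L=209 R=34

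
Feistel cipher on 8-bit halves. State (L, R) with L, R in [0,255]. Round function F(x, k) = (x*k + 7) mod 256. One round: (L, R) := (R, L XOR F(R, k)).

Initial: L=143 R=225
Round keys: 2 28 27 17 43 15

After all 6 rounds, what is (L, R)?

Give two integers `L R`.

Round 1 (k=2): L=225 R=70
Round 2 (k=28): L=70 R=78
Round 3 (k=27): L=78 R=7
Round 4 (k=17): L=7 R=48
Round 5 (k=43): L=48 R=16
Round 6 (k=15): L=16 R=199

Answer: 16 199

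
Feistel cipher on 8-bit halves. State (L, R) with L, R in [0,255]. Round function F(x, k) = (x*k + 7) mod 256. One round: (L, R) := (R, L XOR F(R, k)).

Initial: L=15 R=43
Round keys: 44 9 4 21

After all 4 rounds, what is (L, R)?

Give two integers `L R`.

Round 1 (k=44): L=43 R=100
Round 2 (k=9): L=100 R=160
Round 3 (k=4): L=160 R=227
Round 4 (k=21): L=227 R=6

Answer: 227 6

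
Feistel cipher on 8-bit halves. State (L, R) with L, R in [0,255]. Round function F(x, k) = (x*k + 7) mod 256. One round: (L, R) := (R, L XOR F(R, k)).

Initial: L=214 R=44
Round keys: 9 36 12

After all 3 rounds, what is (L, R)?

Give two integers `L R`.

Round 1 (k=9): L=44 R=69
Round 2 (k=36): L=69 R=151
Round 3 (k=12): L=151 R=94

Answer: 151 94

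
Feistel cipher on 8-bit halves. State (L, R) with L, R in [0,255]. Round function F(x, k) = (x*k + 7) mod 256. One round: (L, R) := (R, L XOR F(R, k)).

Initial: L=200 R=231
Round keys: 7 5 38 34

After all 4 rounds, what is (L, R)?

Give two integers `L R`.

Round 1 (k=7): L=231 R=144
Round 2 (k=5): L=144 R=48
Round 3 (k=38): L=48 R=183
Round 4 (k=34): L=183 R=101

Answer: 183 101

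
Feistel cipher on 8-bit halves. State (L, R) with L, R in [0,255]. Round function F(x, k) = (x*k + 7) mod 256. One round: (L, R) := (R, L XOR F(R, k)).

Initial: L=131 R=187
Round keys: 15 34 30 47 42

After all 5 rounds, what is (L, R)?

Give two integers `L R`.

Round 1 (k=15): L=187 R=127
Round 2 (k=34): L=127 R=94
Round 3 (k=30): L=94 R=116
Round 4 (k=47): L=116 R=13
Round 5 (k=42): L=13 R=93

Answer: 13 93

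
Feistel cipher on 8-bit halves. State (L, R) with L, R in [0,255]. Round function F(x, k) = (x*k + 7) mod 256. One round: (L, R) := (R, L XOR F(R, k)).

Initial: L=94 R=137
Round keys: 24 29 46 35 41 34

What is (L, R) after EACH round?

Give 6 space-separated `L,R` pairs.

Answer: 137,129 129,45 45,156 156,118 118,113 113,127

Derivation:
Round 1 (k=24): L=137 R=129
Round 2 (k=29): L=129 R=45
Round 3 (k=46): L=45 R=156
Round 4 (k=35): L=156 R=118
Round 5 (k=41): L=118 R=113
Round 6 (k=34): L=113 R=127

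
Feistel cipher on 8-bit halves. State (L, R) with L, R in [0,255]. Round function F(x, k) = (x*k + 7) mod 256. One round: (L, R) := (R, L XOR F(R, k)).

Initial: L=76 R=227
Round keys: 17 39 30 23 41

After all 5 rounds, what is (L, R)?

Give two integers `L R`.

Round 1 (k=17): L=227 R=86
Round 2 (k=39): L=86 R=194
Round 3 (k=30): L=194 R=149
Round 4 (k=23): L=149 R=168
Round 5 (k=41): L=168 R=122

Answer: 168 122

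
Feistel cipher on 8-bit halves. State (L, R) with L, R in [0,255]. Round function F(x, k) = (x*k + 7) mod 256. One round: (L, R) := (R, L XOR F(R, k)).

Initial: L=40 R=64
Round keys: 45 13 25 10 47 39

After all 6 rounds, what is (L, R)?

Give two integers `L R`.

Round 1 (k=45): L=64 R=111
Round 2 (k=13): L=111 R=234
Round 3 (k=25): L=234 R=142
Round 4 (k=10): L=142 R=121
Round 5 (k=47): L=121 R=176
Round 6 (k=39): L=176 R=174

Answer: 176 174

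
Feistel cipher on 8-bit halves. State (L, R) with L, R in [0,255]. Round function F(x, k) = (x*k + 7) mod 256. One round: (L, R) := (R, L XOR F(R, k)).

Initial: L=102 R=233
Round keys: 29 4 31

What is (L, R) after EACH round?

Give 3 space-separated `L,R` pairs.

Round 1 (k=29): L=233 R=10
Round 2 (k=4): L=10 R=198
Round 3 (k=31): L=198 R=11

Answer: 233,10 10,198 198,11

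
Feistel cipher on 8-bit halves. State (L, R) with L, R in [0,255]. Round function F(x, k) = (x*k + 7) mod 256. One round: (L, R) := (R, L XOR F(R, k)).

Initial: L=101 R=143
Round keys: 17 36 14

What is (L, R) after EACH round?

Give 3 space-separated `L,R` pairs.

Round 1 (k=17): L=143 R=227
Round 2 (k=36): L=227 R=124
Round 3 (k=14): L=124 R=44

Answer: 143,227 227,124 124,44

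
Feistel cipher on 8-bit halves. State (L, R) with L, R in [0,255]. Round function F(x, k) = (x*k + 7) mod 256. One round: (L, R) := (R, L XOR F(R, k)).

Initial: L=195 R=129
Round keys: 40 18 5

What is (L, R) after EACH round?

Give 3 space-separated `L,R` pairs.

Round 1 (k=40): L=129 R=236
Round 2 (k=18): L=236 R=30
Round 3 (k=5): L=30 R=113

Answer: 129,236 236,30 30,113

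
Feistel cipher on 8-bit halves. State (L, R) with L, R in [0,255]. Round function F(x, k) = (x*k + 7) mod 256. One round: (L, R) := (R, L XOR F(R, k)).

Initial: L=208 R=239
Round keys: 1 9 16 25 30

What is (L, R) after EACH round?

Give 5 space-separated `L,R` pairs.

Round 1 (k=1): L=239 R=38
Round 2 (k=9): L=38 R=178
Round 3 (k=16): L=178 R=1
Round 4 (k=25): L=1 R=146
Round 5 (k=30): L=146 R=34

Answer: 239,38 38,178 178,1 1,146 146,34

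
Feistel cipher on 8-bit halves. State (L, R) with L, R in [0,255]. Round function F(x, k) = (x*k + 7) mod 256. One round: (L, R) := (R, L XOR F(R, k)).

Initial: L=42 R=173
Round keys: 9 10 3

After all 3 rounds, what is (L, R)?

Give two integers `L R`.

Answer: 142 135

Derivation:
Round 1 (k=9): L=173 R=54
Round 2 (k=10): L=54 R=142
Round 3 (k=3): L=142 R=135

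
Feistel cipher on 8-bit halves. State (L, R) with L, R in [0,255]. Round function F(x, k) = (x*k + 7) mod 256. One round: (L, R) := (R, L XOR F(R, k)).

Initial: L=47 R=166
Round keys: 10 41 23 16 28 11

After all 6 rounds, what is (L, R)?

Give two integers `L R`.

Answer: 153 200

Derivation:
Round 1 (k=10): L=166 R=172
Round 2 (k=41): L=172 R=53
Round 3 (k=23): L=53 R=102
Round 4 (k=16): L=102 R=82
Round 5 (k=28): L=82 R=153
Round 6 (k=11): L=153 R=200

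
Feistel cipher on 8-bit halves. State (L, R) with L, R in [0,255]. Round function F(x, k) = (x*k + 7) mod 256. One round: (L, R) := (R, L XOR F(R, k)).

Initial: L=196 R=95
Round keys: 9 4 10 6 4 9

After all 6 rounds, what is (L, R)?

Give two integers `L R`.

Round 1 (k=9): L=95 R=154
Round 2 (k=4): L=154 R=48
Round 3 (k=10): L=48 R=125
Round 4 (k=6): L=125 R=197
Round 5 (k=4): L=197 R=102
Round 6 (k=9): L=102 R=88

Answer: 102 88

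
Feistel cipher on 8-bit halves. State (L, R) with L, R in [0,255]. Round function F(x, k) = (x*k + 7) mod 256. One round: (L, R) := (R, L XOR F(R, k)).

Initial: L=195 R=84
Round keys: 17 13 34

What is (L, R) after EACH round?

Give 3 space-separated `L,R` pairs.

Answer: 84,88 88,43 43,229

Derivation:
Round 1 (k=17): L=84 R=88
Round 2 (k=13): L=88 R=43
Round 3 (k=34): L=43 R=229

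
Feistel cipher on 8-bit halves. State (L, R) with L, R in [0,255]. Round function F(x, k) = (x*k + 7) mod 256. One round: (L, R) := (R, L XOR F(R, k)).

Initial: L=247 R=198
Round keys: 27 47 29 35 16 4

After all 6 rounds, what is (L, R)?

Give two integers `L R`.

Round 1 (k=27): L=198 R=30
Round 2 (k=47): L=30 R=79
Round 3 (k=29): L=79 R=228
Round 4 (k=35): L=228 R=124
Round 5 (k=16): L=124 R=35
Round 6 (k=4): L=35 R=239

Answer: 35 239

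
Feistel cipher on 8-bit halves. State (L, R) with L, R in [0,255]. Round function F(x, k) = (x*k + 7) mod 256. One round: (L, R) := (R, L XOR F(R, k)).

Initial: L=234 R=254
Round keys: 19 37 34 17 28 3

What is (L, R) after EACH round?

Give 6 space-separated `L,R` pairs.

Round 1 (k=19): L=254 R=11
Round 2 (k=37): L=11 R=96
Round 3 (k=34): L=96 R=204
Round 4 (k=17): L=204 R=243
Round 5 (k=28): L=243 R=87
Round 6 (k=3): L=87 R=255

Answer: 254,11 11,96 96,204 204,243 243,87 87,255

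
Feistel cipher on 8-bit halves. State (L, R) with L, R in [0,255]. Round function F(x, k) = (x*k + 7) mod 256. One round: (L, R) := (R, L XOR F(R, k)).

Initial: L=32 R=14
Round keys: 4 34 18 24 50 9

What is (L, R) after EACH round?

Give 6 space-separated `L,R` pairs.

Round 1 (k=4): L=14 R=31
Round 2 (k=34): L=31 R=43
Round 3 (k=18): L=43 R=18
Round 4 (k=24): L=18 R=156
Round 5 (k=50): L=156 R=109
Round 6 (k=9): L=109 R=64

Answer: 14,31 31,43 43,18 18,156 156,109 109,64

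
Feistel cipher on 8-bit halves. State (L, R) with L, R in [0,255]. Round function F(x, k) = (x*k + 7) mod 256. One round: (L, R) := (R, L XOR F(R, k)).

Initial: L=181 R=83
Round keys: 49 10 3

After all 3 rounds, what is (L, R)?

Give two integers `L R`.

Answer: 238 142

Derivation:
Round 1 (k=49): L=83 R=95
Round 2 (k=10): L=95 R=238
Round 3 (k=3): L=238 R=142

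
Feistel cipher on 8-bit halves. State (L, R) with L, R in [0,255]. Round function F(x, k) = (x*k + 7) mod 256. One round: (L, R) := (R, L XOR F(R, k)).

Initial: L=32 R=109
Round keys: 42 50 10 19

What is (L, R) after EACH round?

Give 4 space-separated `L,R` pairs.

Answer: 109,201 201,36 36,166 166,125

Derivation:
Round 1 (k=42): L=109 R=201
Round 2 (k=50): L=201 R=36
Round 3 (k=10): L=36 R=166
Round 4 (k=19): L=166 R=125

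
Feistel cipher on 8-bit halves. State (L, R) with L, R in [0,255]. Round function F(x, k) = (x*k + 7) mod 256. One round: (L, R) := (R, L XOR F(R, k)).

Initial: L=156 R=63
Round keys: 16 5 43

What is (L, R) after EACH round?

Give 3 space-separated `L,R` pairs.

Answer: 63,107 107,33 33,249

Derivation:
Round 1 (k=16): L=63 R=107
Round 2 (k=5): L=107 R=33
Round 3 (k=43): L=33 R=249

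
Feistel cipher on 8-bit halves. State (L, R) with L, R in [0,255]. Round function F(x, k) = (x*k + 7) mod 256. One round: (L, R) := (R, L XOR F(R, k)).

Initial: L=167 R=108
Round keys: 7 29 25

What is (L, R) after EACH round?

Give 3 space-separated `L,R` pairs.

Round 1 (k=7): L=108 R=92
Round 2 (k=29): L=92 R=31
Round 3 (k=25): L=31 R=82

Answer: 108,92 92,31 31,82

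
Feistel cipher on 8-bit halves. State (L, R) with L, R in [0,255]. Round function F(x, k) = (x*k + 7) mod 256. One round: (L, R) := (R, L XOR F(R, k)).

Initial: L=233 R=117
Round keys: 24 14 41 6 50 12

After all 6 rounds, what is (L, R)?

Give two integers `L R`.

Answer: 86 56

Derivation:
Round 1 (k=24): L=117 R=22
Round 2 (k=14): L=22 R=78
Round 3 (k=41): L=78 R=147
Round 4 (k=6): L=147 R=55
Round 5 (k=50): L=55 R=86
Round 6 (k=12): L=86 R=56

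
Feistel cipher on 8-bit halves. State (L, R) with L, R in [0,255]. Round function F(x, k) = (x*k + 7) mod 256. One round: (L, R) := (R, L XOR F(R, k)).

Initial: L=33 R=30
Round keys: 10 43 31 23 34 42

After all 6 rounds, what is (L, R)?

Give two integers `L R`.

Answer: 141 107

Derivation:
Round 1 (k=10): L=30 R=18
Round 2 (k=43): L=18 R=19
Round 3 (k=31): L=19 R=70
Round 4 (k=23): L=70 R=66
Round 5 (k=34): L=66 R=141
Round 6 (k=42): L=141 R=107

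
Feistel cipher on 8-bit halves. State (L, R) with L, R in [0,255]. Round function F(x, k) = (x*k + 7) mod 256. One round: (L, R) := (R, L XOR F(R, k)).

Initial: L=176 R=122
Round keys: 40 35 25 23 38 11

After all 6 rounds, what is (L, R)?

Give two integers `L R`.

Answer: 211 99

Derivation:
Round 1 (k=40): L=122 R=167
Round 2 (k=35): L=167 R=166
Round 3 (k=25): L=166 R=154
Round 4 (k=23): L=154 R=123
Round 5 (k=38): L=123 R=211
Round 6 (k=11): L=211 R=99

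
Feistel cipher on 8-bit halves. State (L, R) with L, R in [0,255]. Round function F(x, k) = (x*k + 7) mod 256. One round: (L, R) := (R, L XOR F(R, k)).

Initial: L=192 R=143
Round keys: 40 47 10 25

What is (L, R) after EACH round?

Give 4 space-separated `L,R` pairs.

Answer: 143,159 159,183 183,178 178,222

Derivation:
Round 1 (k=40): L=143 R=159
Round 2 (k=47): L=159 R=183
Round 3 (k=10): L=183 R=178
Round 4 (k=25): L=178 R=222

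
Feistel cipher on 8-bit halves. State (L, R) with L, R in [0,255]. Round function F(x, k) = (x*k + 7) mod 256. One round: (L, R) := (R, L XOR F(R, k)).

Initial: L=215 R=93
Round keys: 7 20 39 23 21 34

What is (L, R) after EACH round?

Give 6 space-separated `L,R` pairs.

Answer: 93,69 69,54 54,4 4,85 85,4 4,218

Derivation:
Round 1 (k=7): L=93 R=69
Round 2 (k=20): L=69 R=54
Round 3 (k=39): L=54 R=4
Round 4 (k=23): L=4 R=85
Round 5 (k=21): L=85 R=4
Round 6 (k=34): L=4 R=218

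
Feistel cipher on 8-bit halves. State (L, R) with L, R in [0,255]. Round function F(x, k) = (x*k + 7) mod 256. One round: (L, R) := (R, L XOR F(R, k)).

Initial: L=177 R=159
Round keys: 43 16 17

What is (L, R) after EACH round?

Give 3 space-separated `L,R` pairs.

Round 1 (k=43): L=159 R=13
Round 2 (k=16): L=13 R=72
Round 3 (k=17): L=72 R=194

Answer: 159,13 13,72 72,194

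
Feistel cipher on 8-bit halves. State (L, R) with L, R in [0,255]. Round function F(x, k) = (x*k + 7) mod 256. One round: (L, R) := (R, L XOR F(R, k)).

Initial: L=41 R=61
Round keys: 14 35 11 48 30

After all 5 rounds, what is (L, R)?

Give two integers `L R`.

Round 1 (k=14): L=61 R=116
Round 2 (k=35): L=116 R=222
Round 3 (k=11): L=222 R=229
Round 4 (k=48): L=229 R=41
Round 5 (k=30): L=41 R=48

Answer: 41 48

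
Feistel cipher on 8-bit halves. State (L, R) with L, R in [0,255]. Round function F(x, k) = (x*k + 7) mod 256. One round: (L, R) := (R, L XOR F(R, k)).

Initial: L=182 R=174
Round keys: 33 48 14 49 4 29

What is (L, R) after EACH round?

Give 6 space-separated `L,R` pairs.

Answer: 174,195 195,57 57,230 230,52 52,49 49,160

Derivation:
Round 1 (k=33): L=174 R=195
Round 2 (k=48): L=195 R=57
Round 3 (k=14): L=57 R=230
Round 4 (k=49): L=230 R=52
Round 5 (k=4): L=52 R=49
Round 6 (k=29): L=49 R=160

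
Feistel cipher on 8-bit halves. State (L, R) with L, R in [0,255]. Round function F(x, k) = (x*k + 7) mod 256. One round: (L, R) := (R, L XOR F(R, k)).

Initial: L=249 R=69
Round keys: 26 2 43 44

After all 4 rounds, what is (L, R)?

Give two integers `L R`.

Round 1 (k=26): L=69 R=240
Round 2 (k=2): L=240 R=162
Round 3 (k=43): L=162 R=205
Round 4 (k=44): L=205 R=225

Answer: 205 225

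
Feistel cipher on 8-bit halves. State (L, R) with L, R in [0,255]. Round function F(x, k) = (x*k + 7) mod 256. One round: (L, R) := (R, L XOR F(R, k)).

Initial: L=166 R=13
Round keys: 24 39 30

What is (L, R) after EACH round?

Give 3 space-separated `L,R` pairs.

Answer: 13,153 153,91 91,40

Derivation:
Round 1 (k=24): L=13 R=153
Round 2 (k=39): L=153 R=91
Round 3 (k=30): L=91 R=40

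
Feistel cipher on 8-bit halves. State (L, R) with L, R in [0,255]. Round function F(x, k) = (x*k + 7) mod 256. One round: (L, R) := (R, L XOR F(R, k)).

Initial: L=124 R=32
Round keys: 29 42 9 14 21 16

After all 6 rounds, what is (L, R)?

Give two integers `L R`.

Answer: 60 43

Derivation:
Round 1 (k=29): L=32 R=219
Round 2 (k=42): L=219 R=213
Round 3 (k=9): L=213 R=95
Round 4 (k=14): L=95 R=236
Round 5 (k=21): L=236 R=60
Round 6 (k=16): L=60 R=43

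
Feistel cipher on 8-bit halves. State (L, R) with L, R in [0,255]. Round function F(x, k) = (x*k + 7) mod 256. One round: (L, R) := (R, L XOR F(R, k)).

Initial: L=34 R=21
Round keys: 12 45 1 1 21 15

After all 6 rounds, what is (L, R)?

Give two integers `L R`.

Round 1 (k=12): L=21 R=33
Round 2 (k=45): L=33 R=193
Round 3 (k=1): L=193 R=233
Round 4 (k=1): L=233 R=49
Round 5 (k=21): L=49 R=229
Round 6 (k=15): L=229 R=67

Answer: 229 67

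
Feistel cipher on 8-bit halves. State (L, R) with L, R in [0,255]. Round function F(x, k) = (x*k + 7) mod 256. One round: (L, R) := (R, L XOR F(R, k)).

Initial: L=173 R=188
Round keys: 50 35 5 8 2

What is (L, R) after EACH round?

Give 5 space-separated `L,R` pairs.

Round 1 (k=50): L=188 R=18
Round 2 (k=35): L=18 R=193
Round 3 (k=5): L=193 R=222
Round 4 (k=8): L=222 R=54
Round 5 (k=2): L=54 R=173

Answer: 188,18 18,193 193,222 222,54 54,173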